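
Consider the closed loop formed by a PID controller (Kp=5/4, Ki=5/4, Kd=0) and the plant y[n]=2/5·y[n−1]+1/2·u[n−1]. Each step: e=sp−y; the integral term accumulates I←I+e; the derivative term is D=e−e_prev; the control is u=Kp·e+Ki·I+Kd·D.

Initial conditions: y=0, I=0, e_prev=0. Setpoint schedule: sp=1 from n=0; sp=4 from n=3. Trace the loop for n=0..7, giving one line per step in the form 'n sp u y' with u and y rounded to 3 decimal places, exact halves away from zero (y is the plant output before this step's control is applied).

(exact arithmetic carried between steps; '≈' marks a value shown rounded to 6 d.p. or computed from one; I and e_prev carry over from the previous line; the table rounds u and y to 3 d.p., halves away from zero)
n=0: y=0, sp=1, e=sp−y=1; I=1, D=e−e_prev=1; u=5/4·1+5/4·1+0·1=2.5; next y=2/5·0+1/2·2.5=1.25
n=1: y=1.25, sp=1, e=sp−y=-0.25; I=0.75, D=e−e_prev=-1.25; u=5/4·(-0.25)+5/4·0.75+0·(-1.25)=0.625; next y=2/5·1.25+1/2·0.625=0.8125
n=2: y=0.8125, sp=1, e=sp−y=0.1875; I=0.9375, D=e−e_prev=0.4375; u=5/4·0.1875+5/4·0.9375+0·0.4375=1.40625; next y=2/5·0.8125+1/2·1.40625=1.028125
n=3: y=1.028125, sp=4, e=sp−y=2.971875; I=3.909375, D=e−e_prev=2.784375; u=5/4·2.971875+5/4·3.909375+0·2.784375≈8.601563; next y=2/5·1.028125+1/2·8.601563≈4.712031
n=4: y≈4.712031, sp=4, e=sp−y≈-0.712031; I≈3.197344, D=e−e_prev≈-3.683906; u=5/4·(-0.712031)+5/4·3.197344+0·(-3.683906)≈3.106641; next y=2/5·4.712031+1/2·3.106641≈3.438133
n=5: y≈3.438133, sp=4, e=sp−y≈0.561867; I≈3.759211, D=e−e_prev≈1.273898; u=5/4·0.561867+5/4·3.759211+0·1.273898≈5.401348; next y=2/5·3.438133+1/2·5.401348≈4.075927
n=6: y≈4.075927, sp=4, e=sp−y≈-0.075927; I≈3.683284, D=e−e_prev≈-0.637794; u=5/4·(-0.075927)+5/4·3.683284+0·(-0.637794)≈4.509196; next y=2/5·4.075927+1/2·4.509196≈3.884969
n=7: y≈3.884969, sp=4, e=sp−y≈0.115031; I≈3.798315, D=e−e_prev≈0.190958; u=5/4·0.115031+5/4·3.798315+0·0.190958≈4.891683; next y=2/5·3.884969+1/2·4.891683≈3.999829

0 1 2.500 0.000
1 1 0.625 1.250
2 1 1.406 0.813
3 4 8.602 1.028
4 4 3.107 4.712
5 4 5.401 3.438
6 4 4.509 4.076
7 4 4.892 3.885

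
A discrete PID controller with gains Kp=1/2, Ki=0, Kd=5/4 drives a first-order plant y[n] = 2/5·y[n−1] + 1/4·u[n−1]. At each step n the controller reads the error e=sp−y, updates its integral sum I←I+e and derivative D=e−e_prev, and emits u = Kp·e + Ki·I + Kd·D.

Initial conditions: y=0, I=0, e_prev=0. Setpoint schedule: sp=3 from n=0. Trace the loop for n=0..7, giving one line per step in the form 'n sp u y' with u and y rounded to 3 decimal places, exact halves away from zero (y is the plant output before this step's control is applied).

(exact arithmetic carried between steps; '≈' marks a value shown rounded to 6 d.p. or computed from one; I and e_prev carry over from the previous line; the table rounds u and y to 3 d.p., halves away from zero)
n=0: y=0, sp=3, e=sp−y=3; I=3, D=e−e_prev=3; u=1/2·3+0·3+5/4·3=5.25; next y=2/5·0+1/4·5.25=1.3125
n=1: y=1.3125, sp=3, e=sp−y=1.6875; I=4.6875, D=e−e_prev=-1.3125; u=1/2·1.6875+0·4.6875+5/4·(-1.3125)=-0.796875; next y=2/5·1.3125+1/4·(-0.796875)≈0.325781
n=2: y≈0.325781, sp=3, e=sp−y≈2.674219; I≈7.361719, D=e−e_prev≈0.986719; u=1/2·2.674219+0·7.361719+5/4·0.986719≈2.570508; next y=2/5·0.325781+1/4·2.570508≈0.772939
n=3: y≈0.772939, sp=3, e=sp−y≈2.227061; I≈9.588779, D=e−e_prev≈-0.447158; u=1/2·2.227061+0·9.588779+5/4·(-0.447158)≈0.554583; next y=2/5·0.772939+1/4·0.554583≈0.447821
n=4: y≈0.447821, sp=3, e=sp−y≈2.552179; I≈12.140958, D=e−e_prev≈0.325118; u=1/2·2.552179+0·12.140958+5/4·0.325118≈1.682487; next y=2/5·0.447821+1/4·1.682487≈0.599750
n=5: y≈0.599750, sp=3, e=sp−y≈2.400250; I≈14.541208, D=e−e_prev≈-0.151929; u=1/2·2.400250+0·14.541208+5/4·(-0.151929)≈1.010214; next y=2/5·0.599750+1/4·1.010214≈0.492454
n=6: y≈0.492454, sp=3, e=sp−y≈2.507546; I≈17.048754, D=e−e_prev≈0.107297; u=1/2·2.507546+0·17.048754+5/4·0.107297≈1.387894; next y=2/5·0.492454+1/4·1.387894≈0.543955
n=7: y≈0.543955, sp=3, e=sp−y≈2.456045; I≈19.504799, D=e−e_prev≈-0.051501; u=1/2·2.456045+0·19.504799+5/4·(-0.051501)≈1.163646; next y=2/5·0.543955+1/4·1.163646≈0.508493

0 3 5.250 0.000
1 3 -0.797 1.313
2 3 2.571 0.326
3 3 0.555 0.773
4 3 1.682 0.448
5 3 1.010 0.600
6 3 1.388 0.492
7 3 1.164 0.544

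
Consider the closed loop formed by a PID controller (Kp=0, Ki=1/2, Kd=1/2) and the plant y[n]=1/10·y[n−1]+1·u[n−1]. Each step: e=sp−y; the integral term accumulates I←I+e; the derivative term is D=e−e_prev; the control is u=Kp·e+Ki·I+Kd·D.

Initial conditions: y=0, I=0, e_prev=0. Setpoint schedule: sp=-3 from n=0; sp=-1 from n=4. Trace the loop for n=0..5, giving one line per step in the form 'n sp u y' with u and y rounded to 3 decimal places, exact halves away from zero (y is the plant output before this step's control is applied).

0 -3 -3.000 0.000
1 -3 0.000 -3.000
2 -3 -4.200 -0.300
3 -3 -0.270 -4.230
4 -1 -3.157 -0.693
5 -1 -0.009 -3.226

(exact arithmetic carried between steps; '≈' marks a value shown rounded to 6 d.p. or computed from one; I and e_prev carry over from the previous line; the table rounds u and y to 3 d.p., halves away from zero)
n=0: y=0, sp=-3, e=sp−y=-3; I=-3, D=e−e_prev=-3; u=0·(-3)+1/2·(-3)+1/2·(-3)=-3; next y=1/10·0+1·(-3)=-3
n=1: y=-3, sp=-3, e=sp−y=0; I=-3, D=e−e_prev=3; u=0·0+1/2·(-3)+1/2·3=0; next y=1/10·(-3)+1·0=-0.3
n=2: y=-0.3, sp=-3, e=sp−y=-2.7; I=-5.7, D=e−e_prev=-2.7; u=0·(-2.7)+1/2·(-5.7)+1/2·(-2.7)=-4.2; next y=1/10·(-0.3)+1·(-4.2)=-4.23
n=3: y=-4.23, sp=-3, e=sp−y=1.23; I=-4.47, D=e−e_prev=3.93; u=0·1.23+1/2·(-4.47)+1/2·3.93=-0.27; next y=1/10·(-4.23)+1·(-0.27)=-0.693
n=4: y=-0.693, sp=-1, e=sp−y=-0.307; I=-4.777, D=e−e_prev=-1.537; u=0·(-0.307)+1/2·(-4.777)+1/2·(-1.537)=-3.157; next y=1/10·(-0.693)+1·(-3.157)=-3.2263
n=5: y=-3.2263, sp=-1, e=sp−y=2.2263; I=-2.5507, D=e−e_prev=2.5333; u=0·2.2263+1/2·(-2.5507)+1/2·2.5333=-0.0087; next y=1/10·(-3.2263)+1·(-0.0087)=-0.33133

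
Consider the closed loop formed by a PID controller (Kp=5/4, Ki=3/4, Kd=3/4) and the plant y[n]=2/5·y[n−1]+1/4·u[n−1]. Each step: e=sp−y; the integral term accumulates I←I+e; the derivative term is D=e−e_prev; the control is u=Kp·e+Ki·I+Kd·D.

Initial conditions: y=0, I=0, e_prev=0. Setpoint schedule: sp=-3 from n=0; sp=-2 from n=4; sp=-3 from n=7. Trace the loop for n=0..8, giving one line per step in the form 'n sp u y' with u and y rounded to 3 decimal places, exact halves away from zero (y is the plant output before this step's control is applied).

(exact arithmetic carried between steps; '≈' marks a value shown rounded to 6 d.p. or computed from one; I and e_prev carry over from the previous line; the table rounds u and y to 3 d.p., halves away from zero)
n=0: y=0, sp=-3, e=sp−y=-3; I=-3, D=e−e_prev=-3; u=5/4·(-3)+3/4·(-3)+3/4·(-3)=-8.25; next y=2/5·0+1/4·(-8.25)=-2.0625
n=1: y=-2.0625, sp=-3, e=sp−y=-0.9375; I=-3.9375, D=e−e_prev=2.0625; u=5/4·(-0.9375)+3/4·(-3.9375)+3/4·2.0625=-2.578125; next y=2/5·(-2.0625)+1/4·(-2.578125)≈-1.469531
n=2: y≈-1.469531, sp=-3, e=sp−y≈-1.530469; I≈-5.467969, D=e−e_prev≈-0.592969; u=5/4·(-1.530469)+3/4·(-5.467969)+3/4·(-0.592969)≈-6.458789; next y=2/5·(-1.469531)+1/4·(-6.458789)≈-2.202510
n=3: y≈-2.202510, sp=-3, e=sp−y≈-0.797490; I≈-6.265459, D=e−e_prev≈0.732979; u=5/4·(-0.797490)+3/4·(-6.265459)+3/4·0.732979≈-5.146223; next y=2/5·(-2.202510)+1/4·(-5.146223)≈-2.167560
n=4: y≈-2.167560, sp=-2, e=sp−y≈0.167560; I≈-6.097899, D=e−e_prev≈0.965050; u=5/4·0.167560+3/4·(-6.097899)+3/4·0.965050≈-3.640187; next y=2/5·(-2.167560)+1/4·(-3.640187)≈-1.777071
n=5: y≈-1.777071, sp=-2, e=sp−y≈-0.222929; I≈-6.320829, D=e−e_prev≈-0.390489; u=5/4·(-0.222929)+3/4·(-6.320829)+3/4·(-0.390489)≈-5.312150; next y=2/5·(-1.777071)+1/4·(-5.312150)≈-2.038866
n=6: y≈-2.038866, sp=-2, e=sp−y≈0.038866; I≈-6.281963, D=e−e_prev≈0.261795; u=5/4·0.038866+3/4·(-6.281963)+3/4·0.261795≈-4.466544; next y=2/5·(-2.038866)+1/4·(-4.466544)≈-1.932182
n=7: y≈-1.932182, sp=-3, e=sp−y≈-1.067818; I≈-7.349781, D=e−e_prev≈-1.106684; u=5/4·(-1.067818)+3/4·(-7.349781)+3/4·(-1.106684)≈-7.677120; next y=2/5·(-1.932182)+1/4·(-7.677120)≈-2.692153
n=8: y≈-2.692153, sp=-3, e=sp−y≈-0.307847; I≈-7.657628, D=e−e_prev≈0.759971; u=5/4·(-0.307847)+3/4·(-7.657628)+3/4·0.759971≈-5.558051; next y=2/5·(-2.692153)+1/4·(-5.558051)≈-2.466374

0 -3 -8.250 0.000
1 -3 -2.578 -2.063
2 -3 -6.459 -1.470
3 -3 -5.146 -2.203
4 -2 -3.640 -2.168
5 -2 -5.312 -1.777
6 -2 -4.467 -2.039
7 -3 -7.677 -1.932
8 -3 -5.558 -2.692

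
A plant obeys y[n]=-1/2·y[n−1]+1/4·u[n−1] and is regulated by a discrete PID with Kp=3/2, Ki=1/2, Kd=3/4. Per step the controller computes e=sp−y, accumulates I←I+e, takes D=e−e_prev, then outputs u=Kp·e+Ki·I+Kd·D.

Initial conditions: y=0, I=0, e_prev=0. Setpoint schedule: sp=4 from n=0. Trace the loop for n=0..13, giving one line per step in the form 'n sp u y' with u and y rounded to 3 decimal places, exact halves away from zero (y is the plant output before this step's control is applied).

(exact arithmetic carried between steps; '≈' marks a value shown rounded to 6 d.p. or computed from one; I and e_prev carry over from the previous line; the table rounds u and y to 3 d.p., halves away from zero)
n=0: y=0, sp=4, e=sp−y=4; I=4, D=e−e_prev=4; u=3/2·4+1/2·4+3/4·4=11; next y=-1/2·0+1/4·11=2.75
n=1: y=2.75, sp=4, e=sp−y=1.25; I=5.25, D=e−e_prev=-2.75; u=3/2·1.25+1/2·5.25+3/4·(-2.75)=2.4375; next y=-1/2·2.75+1/4·2.4375=-0.765625
n=2: y=-0.765625, sp=4, e=sp−y=4.765625; I=10.015625, D=e−e_prev=3.515625; u=3/2·4.765625+1/2·10.015625+3/4·3.515625≈14.792969; next y=-1/2·(-0.765625)+1/4·14.792969≈4.081055
n=3: y≈4.081055, sp=4, e=sp−y≈-0.081055; I≈9.934570, D=e−e_prev≈-4.846680; u=3/2·(-0.081055)+1/2·9.934570+3/4·(-4.846680)≈1.210693; next y=-1/2·4.081055+1/4·1.210693≈-1.737854
n=4: y≈-1.737854, sp=4, e=sp−y≈5.737854; I≈15.672424, D=e−e_prev≈5.818909; u=3/2·5.737854+1/2·15.672424+3/4·5.818909≈20.807175; next y=-1/2·(-1.737854)+1/4·20.807175≈6.070721
n=5: y≈6.070721, sp=4, e=sp−y≈-2.070721; I≈13.601704, D=e−e_prev≈-7.808575; u=3/2·(-2.070721)+1/2·13.601704+3/4·(-7.808575)≈-2.161660; next y=-1/2·6.070721+1/4·(-2.161660)≈-3.575775
n=6: y≈-3.575775, sp=4, e=sp−y≈7.575775; I≈21.177479, D=e−e_prev≈9.646496; u=3/2·7.575775+1/2·21.177479+3/4·9.646496≈29.187275; next y=-1/2·(-3.575775)+1/4·29.187275≈9.084706
n=7: y≈9.084706, sp=4, e=sp−y≈-5.084706; I≈16.092773, D=e−e_prev≈-12.660482; u=3/2·(-5.084706)+1/2·16.092773+3/4·(-12.660482)≈-9.076034; next y=-1/2·9.084706+1/4·(-9.076034)≈-6.811362
n=8: y≈-6.811362, sp=4, e=sp−y≈10.811362; I≈26.904134, D=e−e_prev≈15.896068; u=3/2·10.811362+1/2·26.904134+3/4·15.896068≈41.591161; next y=-1/2·(-6.811362)+1/4·41.591161≈13.803471
n=9: y≈13.803471, sp=4, e=sp−y≈-9.803471; I≈17.100663, D=e−e_prev≈-20.614833; u=3/2·(-9.803471)+1/2·17.100663+3/4·(-20.614833)≈-21.616000; next y=-1/2·13.803471+1/4·(-21.616000)≈-12.305736
n=10: y≈-12.305736, sp=4, e=sp−y≈16.305736; I≈33.406399, D=e−e_prev≈26.109207; u=3/2·16.305736+1/2·33.406399+3/4·26.109207≈60.743708; next y=-1/2·(-12.305736)+1/4·60.743708≈21.338795
n=11: y≈21.338795, sp=4, e=sp−y≈-17.338795; I≈16.067604, D=e−e_prev≈-33.644530; u=3/2·(-17.338795)+1/2·16.067604+3/4·(-33.644530)≈-43.207788; next y=-1/2·21.338795+1/4·(-43.207788)≈-21.471344
n=12: y≈-21.471344, sp=4, e=sp−y≈25.471344; I≈41.538948, D=e−e_prev≈42.810139; u=3/2·25.471344+1/2·41.538948+3/4·42.810139≈91.084095; next y=-1/2·(-21.471344)+1/4·91.084095≈33.506696
n=13: y≈33.506696, sp=4, e=sp−y≈-29.506696; I≈12.032253, D=e−e_prev≈-54.978040; u=3/2·(-29.506696)+1/2·12.032253+3/4·(-54.978040)≈-79.477448; next y=-1/2·33.506696+1/4·(-79.477448)≈-36.622710

0 4 11.000 0.000
1 4 2.438 2.750
2 4 14.793 -0.766
3 4 1.211 4.081
4 4 20.807 -1.738
5 4 -2.162 6.071
6 4 29.187 -3.576
7 4 -9.076 9.085
8 4 41.591 -6.811
9 4 -21.616 13.803
10 4 60.744 -12.306
11 4 -43.208 21.339
12 4 91.084 -21.471
13 4 -79.477 33.507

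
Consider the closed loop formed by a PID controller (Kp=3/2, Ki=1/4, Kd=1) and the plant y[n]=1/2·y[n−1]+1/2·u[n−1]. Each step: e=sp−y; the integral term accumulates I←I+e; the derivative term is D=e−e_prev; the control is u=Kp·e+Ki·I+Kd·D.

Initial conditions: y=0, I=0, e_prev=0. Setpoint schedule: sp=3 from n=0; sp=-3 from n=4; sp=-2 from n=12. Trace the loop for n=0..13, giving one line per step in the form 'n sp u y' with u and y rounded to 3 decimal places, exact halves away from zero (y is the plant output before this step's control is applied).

0 3 8.250 0.000
1 3 -5.344 4.125
2 3 11.520 -0.609
3 3 -8.990 5.455
4 -3 -0.177 -1.767
5 -3 -3.894 -0.972
6 -3 0.411 -2.433
7 -3 -5.103 -1.011
8 -3 1.448 -3.057
9 -3 -6.778 -0.804
10 -3 3.140 -3.791
11 -3 -9.179 -0.326
12 -2 8.541 -4.752
13 -2 -14.476 1.894

(exact arithmetic carried between steps; '≈' marks a value shown rounded to 6 d.p. or computed from one; I and e_prev carry over from the previous line; the table rounds u and y to 3 d.p., halves away from zero)
n=0: y=0, sp=3, e=sp−y=3; I=3, D=e−e_prev=3; u=3/2·3+1/4·3+1·3=8.25; next y=1/2·0+1/2·8.25=4.125
n=1: y=4.125, sp=3, e=sp−y=-1.125; I=1.875, D=e−e_prev=-4.125; u=3/2·(-1.125)+1/4·1.875+1·(-4.125)=-5.34375; next y=1/2·4.125+1/2·(-5.34375)=-0.609375
n=2: y=-0.609375, sp=3, e=sp−y=3.609375; I=5.484375, D=e−e_prev=4.734375; u=3/2·3.609375+1/4·5.484375+1·4.734375≈11.519531; next y=1/2·(-0.609375)+1/2·11.519531≈5.455078
n=3: y≈5.455078, sp=3, e=sp−y≈-2.455078; I≈3.029297, D=e−e_prev≈-6.064453; u=3/2·(-2.455078)+1/4·3.029297+1·(-6.064453)≈-8.989746; next y=1/2·5.455078+1/2·(-8.989746)≈-1.767334
n=4: y≈-1.767334, sp=-3, e=sp−y≈-1.232666; I≈1.796631, D=e−e_prev≈1.222412; u=3/2·(-1.232666)+1/4·1.796631+1·1.222412≈-0.177429; next y=1/2·(-1.767334)+1/2·(-0.177429)≈-0.972382
n=5: y≈-0.972382, sp=-3, e=sp−y≈-2.027618; I≈-0.230988, D=e−e_prev≈-0.794952; u=3/2·(-2.027618)+1/4·(-0.230988)+1·(-0.794952)≈-3.894127; next y=1/2·(-0.972382)+1/2·(-3.894127)≈-2.433254
n=6: y≈-2.433254, sp=-3, e=sp−y≈-0.566746; I≈-0.797733, D=e−e_prev≈1.460873; u=3/2·(-0.566746)+1/4·(-0.797733)+1·1.460873≈0.411321; next y=1/2·(-2.433254)+1/2·0.411321≈-1.010967
n=7: y≈-1.010967, sp=-3, e=sp−y≈-1.989033; I≈-2.786767, D=e−e_prev≈-1.422287; u=3/2·(-1.989033)+1/4·(-2.786767)+1·(-1.422287)≈-5.102529; next y=1/2·(-1.010967)+1/2·(-5.102529)≈-3.056748
n=8: y≈-3.056748, sp=-3, e=sp−y≈0.056748; I≈-2.730019, D=e−e_prev≈2.045781; u=3/2·0.056748+1/4·(-2.730019)+1·2.045781≈1.448398; next y=1/2·(-3.056748)+1/2·1.448398≈-0.804175
n=9: y≈-0.804175, sp=-3, e=sp−y≈-2.195825; I≈-4.925844, D=e−e_prev≈-2.252573; u=3/2·(-2.195825)+1/4·(-4.925844)+1·(-2.252573)≈-6.777772; next y=1/2·(-0.804175)+1/2·(-6.777772)≈-3.790973
n=10: y≈-3.790973, sp=-3, e=sp−y≈0.790973; I≈-4.134871, D=e−e_prev≈2.986798; u=3/2·0.790973+1/4·(-4.134871)+1·2.986798≈3.139541; next y=1/2·(-3.790973)+1/2·3.139541≈-0.325716
n=11: y≈-0.325716, sp=-3, e=sp−y≈-2.674284; I≈-6.809154, D=e−e_prev≈-3.465257; u=3/2·(-2.674284)+1/4·(-6.809154)+1·(-3.465257)≈-9.178971; next y=1/2·(-0.325716)+1/2·(-9.178971)≈-4.752344
n=12: y≈-4.752344, sp=-2, e=sp−y≈2.752344; I≈-4.056811, D=e−e_prev≈5.426627; u=3/2·2.752344+1/4·(-4.056811)+1·5.426627≈8.540940; next y=1/2·(-4.752344)+1/2·8.540940≈1.894298
n=13: y≈1.894298, sp=-2, e=sp−y≈-3.894298; I≈-7.951109, D=e−e_prev≈-6.646642; u=3/2·(-3.894298)+1/4·(-7.951109)+1·(-6.646642)≈-14.475867; next y=1/2·1.894298+1/2·(-14.475867)≈-6.290784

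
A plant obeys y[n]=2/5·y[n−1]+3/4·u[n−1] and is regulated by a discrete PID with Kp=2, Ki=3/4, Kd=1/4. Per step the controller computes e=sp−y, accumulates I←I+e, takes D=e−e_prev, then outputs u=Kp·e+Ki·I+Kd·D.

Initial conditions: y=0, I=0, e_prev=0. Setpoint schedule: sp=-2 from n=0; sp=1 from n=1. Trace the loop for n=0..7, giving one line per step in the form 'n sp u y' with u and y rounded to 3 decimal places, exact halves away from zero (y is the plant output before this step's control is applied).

0 -2 -6.000 0.000
1 1 15.500 -4.500
2 1 -25.225 9.825
3 1 46.179 -14.989
4 1 -78.915 28.639
5 1 140.371 -47.731
6 1 -243.924 86.186
7 1 429.629 -148.468

(exact arithmetic carried between steps; '≈' marks a value shown rounded to 6 d.p. or computed from one; I and e_prev carry over from the previous line; the table rounds u and y to 3 d.p., halves away from zero)
n=0: y=0, sp=-2, e=sp−y=-2; I=-2, D=e−e_prev=-2; u=2·(-2)+3/4·(-2)+1/4·(-2)=-6; next y=2/5·0+3/4·(-6)=-4.5
n=1: y=-4.5, sp=1, e=sp−y=5.5; I=3.5, D=e−e_prev=7.5; u=2·5.5+3/4·3.5+1/4·7.5=15.5; next y=2/5·(-4.5)+3/4·15.5=9.825
n=2: y=9.825, sp=1, e=sp−y=-8.825; I=-5.325, D=e−e_prev=-14.325; u=2·(-8.825)+3/4·(-5.325)+1/4·(-14.325)=-25.225; next y=2/5·9.825+3/4·(-25.225)=-14.98875
n=3: y=-14.98875, sp=1, e=sp−y=15.98875; I=10.66375, D=e−e_prev=24.81375; u=2·15.98875+3/4·10.66375+1/4·24.81375=46.17875; next y=2/5·(-14.98875)+3/4·46.17875≈28.638563
n=4: y≈28.638563, sp=1, e=sp−y≈-27.638563; I≈-16.974813, D=e−e_prev≈-43.627313; u=2·(-27.638563)+3/4·(-16.974813)+1/4·(-43.627313)≈-78.915063; next y=2/5·28.638563+3/4·(-78.915063)≈-47.730872
n=5: y≈-47.730872, sp=1, e=sp−y≈48.730872; I≈31.756059, D=e−e_prev≈76.369434; u=2·48.730872+3/4·31.756059+1/4·76.369434≈140.371147; next y=2/5·(-47.730872)+3/4·140.371147≈86.186011
n=6: y≈86.186011, sp=1, e=sp−y≈-85.186011; I≈-53.429952, D=e−e_prev≈-133.916883; u=2·(-85.186011)+3/4·(-53.429952)+1/4·(-133.916883)≈-243.923708; next y=2/5·86.186011+3/4·(-243.923708)≈-148.468376
n=7: y≈-148.468376, sp=1, e=sp−y≈149.468376; I≈96.038424, D=e−e_prev≈234.654388; u=2·149.468376+3/4·96.038424+1/4·234.654388≈429.629167; next y=2/5·(-148.468376)+3/4·429.629167≈262.834525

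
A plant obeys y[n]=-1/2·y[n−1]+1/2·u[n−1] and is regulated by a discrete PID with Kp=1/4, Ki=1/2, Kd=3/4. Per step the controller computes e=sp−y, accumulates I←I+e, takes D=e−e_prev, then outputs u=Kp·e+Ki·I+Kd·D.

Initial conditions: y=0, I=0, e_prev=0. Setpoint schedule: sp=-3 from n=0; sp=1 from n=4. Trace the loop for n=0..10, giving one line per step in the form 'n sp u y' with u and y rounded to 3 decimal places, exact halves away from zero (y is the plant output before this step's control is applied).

(exact arithmetic carried between steps; '≈' marks a value shown rounded to 6 d.p. or computed from one; I and e_prev carry over from the previous line; the table rounds u and y to 3 d.p., halves away from zero)
n=0: y=0, sp=-3, e=sp−y=-3; I=-3, D=e−e_prev=-3; u=1/4·(-3)+1/2·(-3)+3/4·(-3)=-4.5; next y=-1/2·0+1/2·(-4.5)=-2.25
n=1: y=-2.25, sp=-3, e=sp−y=-0.75; I=-3.75, D=e−e_prev=2.25; u=1/4·(-0.75)+1/2·(-3.75)+3/4·2.25=-0.375; next y=-1/2·(-2.25)+1/2·(-0.375)=0.9375
n=2: y=0.9375, sp=-3, e=sp−y=-3.9375; I=-7.6875, D=e−e_prev=-3.1875; u=1/4·(-3.9375)+1/2·(-7.6875)+3/4·(-3.1875)=-7.21875; next y=-1/2·0.9375+1/2·(-7.21875)=-4.078125
n=3: y=-4.078125, sp=-3, e=sp−y=1.078125; I=-6.609375, D=e−e_prev=5.015625; u=1/4·1.078125+1/2·(-6.609375)+3/4·5.015625≈0.726563; next y=-1/2·(-4.078125)+1/2·0.726563≈2.402344
n=4: y≈2.402344, sp=1, e=sp−y≈-1.402344; I≈-8.011719, D=e−e_prev≈-2.480469; u=1/4·(-1.402344)+1/2·(-8.011719)+3/4·(-2.480469)≈-6.216797; next y=-1/2·2.402344+1/2·(-6.216797)≈-4.309570
n=5: y≈-4.309570, sp=1, e=sp−y≈5.309570; I≈-2.702148, D=e−e_prev≈6.711914; u=1/4·5.309570+1/2·(-2.702148)+3/4·6.711914≈5.010254; next y=-1/2·(-4.309570)+1/2·5.010254≈4.659912
n=6: y≈4.659912, sp=1, e=sp−y≈-3.659912; I≈-6.362061, D=e−e_prev≈-8.969482; u=1/4·(-3.659912)+1/2·(-6.362061)+3/4·(-8.969482)≈-10.823120; next y=-1/2·4.659912+1/2·(-10.823120)≈-7.741516
n=7: y≈-7.741516, sp=1, e=sp−y≈8.741516; I≈2.379456, D=e−e_prev≈12.401428; u=1/4·8.741516+1/2·2.379456+3/4·12.401428≈12.676178; next y=-1/2·(-7.741516)+1/2·12.676178≈10.208847
n=8: y≈10.208847, sp=1, e=sp−y≈-9.208847; I≈-6.829391, D=e−e_prev≈-17.950363; u=1/4·(-9.208847)+1/2·(-6.829391)+3/4·(-17.950363)≈-19.179680; next y=-1/2·10.208847+1/2·(-19.179680)≈-14.694263
n=9: y≈-14.694263, sp=1, e=sp−y≈15.694263; I≈8.864872, D=e−e_prev≈24.903111; u=1/4·15.694263+1/2·8.864872+3/4·24.903111≈27.033335; next y=-1/2·(-14.694263)+1/2·27.033335≈20.863799
n=10: y≈20.863799, sp=1, e=sp−y≈-19.863799; I≈-10.998927, D=e−e_prev≈-35.558063; u=1/4·(-19.863799)+1/2·(-10.998927)+3/4·(-35.558063)≈-37.133960; next y=-1/2·20.863799+1/2·(-37.133960)≈-28.998880

0 -3 -4.500 0.000
1 -3 -0.375 -2.250
2 -3 -7.219 0.938
3 -3 0.727 -4.078
4 1 -6.217 2.402
5 1 5.010 -4.310
6 1 -10.823 4.660
7 1 12.676 -7.742
8 1 -19.180 10.209
9 1 27.033 -14.694
10 1 -37.134 20.864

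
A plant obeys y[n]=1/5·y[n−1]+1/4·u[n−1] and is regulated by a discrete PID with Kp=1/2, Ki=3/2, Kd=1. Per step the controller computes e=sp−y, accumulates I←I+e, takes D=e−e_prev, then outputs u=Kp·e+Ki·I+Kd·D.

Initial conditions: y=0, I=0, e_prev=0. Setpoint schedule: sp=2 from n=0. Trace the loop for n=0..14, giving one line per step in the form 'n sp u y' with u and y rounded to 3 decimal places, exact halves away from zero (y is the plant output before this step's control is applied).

0 2 6.000 0.000
1 2 2.500 1.500
2 2 6.475 0.925
3 2 4.876 1.804
4 2 6.721 1.580
5 2 5.878 1.996
6 2 6.683 1.869
7 2 6.225 2.044
8 2 6.572 1.965
9 2 6.332 2.036
10 2 6.486 1.990
11 2 6.367 2.020
12 2 6.439 1.996
13 2 6.382 2.009
14 2 6.417 1.997

(exact arithmetic carried between steps; '≈' marks a value shown rounded to 6 d.p. or computed from one; I and e_prev carry over from the previous line; the table rounds u and y to 3 d.p., halves away from zero)
n=0: y=0, sp=2, e=sp−y=2; I=2, D=e−e_prev=2; u=1/2·2+3/2·2+1·2=6; next y=1/5·0+1/4·6=1.5
n=1: y=1.5, sp=2, e=sp−y=0.5; I=2.5, D=e−e_prev=-1.5; u=1/2·0.5+3/2·2.5+1·(-1.5)=2.5; next y=1/5·1.5+1/4·2.5=0.925
n=2: y=0.925, sp=2, e=sp−y=1.075; I=3.575, D=e−e_prev=0.575; u=1/2·1.075+3/2·3.575+1·0.575=6.475; next y=1/5·0.925+1/4·6.475=1.80375
n=3: y=1.80375, sp=2, e=sp−y=0.19625; I=3.77125, D=e−e_prev=-0.87875; u=1/2·0.19625+3/2·3.77125+1·(-0.87875)=4.87625; next y=1/5·1.80375+1/4·4.87625≈1.579813
n=4: y≈1.579813, sp=2, e=sp−y≈0.420188; I≈4.191438, D=e−e_prev≈0.223938; u=1/2·0.420188+3/2·4.191438+1·0.223938≈6.721188; next y=1/5·1.579813+1/4·6.721188≈1.996259
n=5: y≈1.996259, sp=2, e=sp−y≈0.003741; I≈4.195178, D=e−e_prev≈-0.416447; u=1/2·0.003741+3/2·4.195178+1·(-0.416447)≈5.878191; next y=1/5·1.996259+1/4·5.878191≈1.868800
n=6: y≈1.868800, sp=2, e=sp−y≈0.131200; I≈4.326379, D=e−e_prev≈0.127460; u=1/2·0.131200+3/2·4.326379+1·0.127460≈6.682628; next y=1/5·1.868800+1/4·6.682628≈2.044417
n=7: y≈2.044417, sp=2, e=sp−y≈-0.044417; I≈4.281962, D=e−e_prev≈-0.175617; u=1/2·(-0.044417)+3/2·4.281962+1·(-0.175617)≈6.225117; next y=1/5·2.044417+1/4·6.225117≈1.965163
n=8: y≈1.965163, sp=2, e=sp−y≈0.034837; I≈4.316799, D=e−e_prev≈0.079254; u=1/2·0.034837+3/2·4.316799+1·0.079254≈6.571872; next y=1/5·1.965163+1/4·6.571872≈2.036000
n=9: y≈2.036000, sp=2, e=sp−y≈-0.036000; I≈4.280799, D=e−e_prev≈-0.070838; u=1/2·(-0.036000)+3/2·4.280799+1·(-0.070838)≈6.332360; next y=1/5·2.036000+1/4·6.332360≈1.990290
n=10: y≈1.990290, sp=2, e=sp−y≈0.009710; I≈4.290509, D=e−e_prev≈0.045710; u=1/2·0.009710+3/2·4.290509+1·0.045710≈6.486328; next y=1/5·1.990290+1/4·6.486328≈2.019640
n=11: y≈2.019640, sp=2, e=sp−y≈-0.019640; I≈4.270869, D=e−e_prev≈-0.029350; u=1/2·(-0.019640)+3/2·4.270869+1·(-0.029350)≈6.367133; next y=1/5·2.019640+1/4·6.367133≈1.995711
n=12: y≈1.995711, sp=2, e=sp−y≈0.004289; I≈4.275157, D=e−e_prev≈0.023929; u=1/2·0.004289+3/2·4.275157+1·0.023929≈6.438809; next y=1/5·1.995711+1/4·6.438809≈2.008845
n=13: y≈2.008845, sp=2, e=sp−y≈-0.008845; I≈4.266313, D=e−e_prev≈-0.013133; u=1/2·(-0.008845)+3/2·4.266313+1·(-0.013133)≈6.381914; next y=1/5·2.008845+1/4·6.381914≈1.997247
n=14: y≈1.997247, sp=2, e=sp−y≈0.002753; I≈4.269065, D=e−e_prev≈0.011597; u=1/2·0.002753+3/2·4.269065+1·0.011597≈6.416572; next y=1/5·1.997247+1/4·6.416572≈2.003592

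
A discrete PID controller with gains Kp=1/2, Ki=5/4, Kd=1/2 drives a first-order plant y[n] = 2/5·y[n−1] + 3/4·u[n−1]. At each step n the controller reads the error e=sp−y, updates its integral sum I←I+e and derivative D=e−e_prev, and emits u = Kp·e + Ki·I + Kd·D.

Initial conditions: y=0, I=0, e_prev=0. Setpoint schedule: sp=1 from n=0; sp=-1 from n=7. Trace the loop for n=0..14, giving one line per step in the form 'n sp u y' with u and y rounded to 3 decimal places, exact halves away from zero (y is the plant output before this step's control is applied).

0 1 2.250 0.000
1 1 -0.797 1.688
2 1 2.810 0.077
3 1 -1.479 2.139
4 1 3.512 -0.254
5 1 -2.386 2.532
6 1 4.537 -0.777
7 -1 -8.101 3.092
8 -1 7.563 -4.839
9 -1 -10.899 3.737
10 -1 10.905 -6.680
11 -1 -14.623 5.507
12 -1 15.447 -8.765
13 -1 -19.882 8.079
14 -1 21.649 -11.680

(exact arithmetic carried between steps; '≈' marks a value shown rounded to 6 d.p. or computed from one; I and e_prev carry over from the previous line; the table rounds u and y to 3 d.p., halves away from zero)
n=0: y=0, sp=1, e=sp−y=1; I=1, D=e−e_prev=1; u=1/2·1+5/4·1+1/2·1=2.25; next y=2/5·0+3/4·2.25=1.6875
n=1: y=1.6875, sp=1, e=sp−y=-0.6875; I=0.3125, D=e−e_prev=-1.6875; u=1/2·(-0.6875)+5/4·0.3125+1/2·(-1.6875)=-0.796875; next y=2/5·1.6875+3/4·(-0.796875)≈0.077344
n=2: y≈0.077344, sp=1, e=sp−y≈0.922656; I≈1.235156, D=e−e_prev≈1.610156; u=1/2·0.922656+5/4·1.235156+1/2·1.610156≈2.810352; next y=2/5·0.077344+3/4·2.810352≈2.138701
n=3: y≈2.138701, sp=1, e=sp−y≈-1.138701; I≈0.096455, D=e−e_prev≈-2.061357; u=1/2·(-1.138701)+5/4·0.096455+1/2·(-2.061357)≈-1.479460; next y=2/5·2.138701+3/4·(-1.479460)≈-0.254115
n=4: y≈-0.254115, sp=1, e=sp−y≈1.254115; I≈1.350570, D=e−e_prev≈2.392816; u=1/2·1.254115+5/4·1.350570+1/2·2.392816≈3.511678; next y=2/5·(-0.254115)+3/4·3.511678≈2.532112
n=5: y≈2.532112, sp=1, e=sp−y≈-1.532112; I≈-0.181543, D=e−e_prev≈-2.786227; u=1/2·(-1.532112)+5/4·(-0.181543)+1/2·(-2.786227)≈-2.386098; next y=2/5·2.532112+3/4·(-2.386098)≈-0.776729
n=6: y≈-0.776729, sp=1, e=sp−y≈1.776729; I≈1.595186, D=e−e_prev≈3.308841; u=1/2·1.776729+5/4·1.595186+1/2·3.308841≈4.536767; next y=2/5·(-0.776729)+3/4·4.536767≈3.091884
n=7: y≈3.091884, sp=-1, e=sp−y≈-4.091884; I≈-2.496698, D=e−e_prev≈-5.868613; u=1/2·(-4.091884)+5/4·(-2.496698)+1/2·(-5.868613)≈-8.101121; next y=2/5·3.091884+3/4·(-8.101121)≈-4.839087
n=8: y≈-4.839087, sp=-1, e=sp−y≈3.839087; I≈1.342389, D=e−e_prev≈7.930971; u=1/2·3.839087+5/4·1.342389+1/2·7.930971≈7.563015; next y=2/5·(-4.839087)+3/4·7.563015≈3.736627
n=9: y≈3.736627, sp=-1, e=sp−y≈-4.736627; I≈-3.394238, D=e−e_prev≈-8.575714; u=1/2·(-4.736627)+5/4·(-3.394238)+1/2·(-8.575714)≈-10.898967; next y=2/5·3.736627+3/4·(-10.898967)≈-6.679575
n=10: y≈-6.679575, sp=-1, e=sp−y≈5.679575; I≈2.285337, D=e−e_prev≈10.416201; u=1/2·5.679575+5/4·2.285337+1/2·10.416201≈10.904560; next y=2/5·(-6.679575)+3/4·10.904560≈5.506590
n=11: y≈5.506590, sp=-1, e=sp−y≈-6.506590; I≈-4.221253, D=e−e_prev≈-12.186165; u=1/2·(-6.506590)+5/4·(-4.221253)+1/2·(-12.186165)≈-14.622943; next y=2/5·5.506590+3/4·(-14.622943)≈-8.764571
n=12: y≈-8.764571, sp=-1, e=sp−y≈7.764571; I≈3.543319, D=e−e_prev≈14.271161; u=1/2·7.764571+5/4·3.543319+1/2·14.271161≈15.447015; next y=2/5·(-8.764571)+3/4·15.447015≈8.079432
n=13: y≈8.079432, sp=-1, e=sp−y≈-9.079432; I≈-5.536114, D=e−e_prev≈-16.844004; u=1/2·(-9.079432)+5/4·(-5.536114)+1/2·(-16.844004)≈-19.881860; next y=2/5·8.079432+3/4·(-19.881860)≈-11.679622
n=14: y≈-11.679622, sp=-1, e=sp−y≈10.679622; I≈5.143508, D=e−e_prev≈19.759055; u=1/2·10.679622+5/4·5.143508+1/2·19.759055≈21.648724; next y=2/5·(-11.679622)+3/4·21.648724≈11.564694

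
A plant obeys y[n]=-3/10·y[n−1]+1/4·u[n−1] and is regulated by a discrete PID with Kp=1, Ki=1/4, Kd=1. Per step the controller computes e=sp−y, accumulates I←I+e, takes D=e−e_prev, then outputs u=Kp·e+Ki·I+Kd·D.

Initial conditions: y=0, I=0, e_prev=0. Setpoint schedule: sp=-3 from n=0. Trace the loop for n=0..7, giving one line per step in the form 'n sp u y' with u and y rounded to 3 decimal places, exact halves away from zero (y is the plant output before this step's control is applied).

0 -3 -6.750 0.000
1 -3 -0.703 -1.688
2 -3 -7.259 0.330
3 -3 -1.024 -1.914
4 -3 -8.562 0.318
5 -3 -1.413 -2.236
6 -3 -9.904 0.318
7 -3 -1.679 -2.571

(exact arithmetic carried between steps; '≈' marks a value shown rounded to 6 d.p. or computed from one; I and e_prev carry over from the previous line; the table rounds u and y to 3 d.p., halves away from zero)
n=0: y=0, sp=-3, e=sp−y=-3; I=-3, D=e−e_prev=-3; u=1·(-3)+1/4·(-3)+1·(-3)=-6.75; next y=-3/10·0+1/4·(-6.75)=-1.6875
n=1: y=-1.6875, sp=-3, e=sp−y=-1.3125; I=-4.3125, D=e−e_prev=1.6875; u=1·(-1.3125)+1/4·(-4.3125)+1·1.6875=-0.703125; next y=-3/10·(-1.6875)+1/4·(-0.703125)≈0.330469
n=2: y≈0.330469, sp=-3, e=sp−y≈-3.330469; I≈-7.642969, D=e−e_prev≈-2.017969; u=1·(-3.330469)+1/4·(-7.642969)+1·(-2.017969)≈-7.259180; next y=-3/10·0.330469+1/4·(-7.259180)≈-1.913936
n=3: y≈-1.913936, sp=-3, e=sp−y≈-1.086064; I≈-8.729033, D=e−e_prev≈2.244404; u=1·(-1.086064)+1/4·(-8.729033)+1·2.244404≈-1.023918; next y=-3/10·(-1.913936)+1/4·(-1.023918)≈0.318201
n=4: y≈0.318201, sp=-3, e=sp−y≈-3.318201; I≈-12.047234, D=e−e_prev≈-2.232137; u=1·(-3.318201)+1/4·(-12.047234)+1·(-2.232137)≈-8.562146; next y=-3/10·0.318201+1/4·(-8.562146)≈-2.235997
n=5: y≈-2.235997, sp=-3, e=sp−y≈-0.764003; I≈-12.811237, D=e−e_prev≈2.554198; u=1·(-0.764003)+1/4·(-12.811237)+1·2.554198≈-1.412615; next y=-3/10·(-2.235997)+1/4·(-1.412615)≈0.317645
n=6: y≈0.317645, sp=-3, e=sp−y≈-3.317645; I≈-16.128883, D=e−e_prev≈-2.553642; u=1·(-3.317645)+1/4·(-16.128883)+1·(-2.553642)≈-9.903508; next y=-3/10·0.317645+1/4·(-9.903508)≈-2.571171
n=7: y≈-2.571171, sp=-3, e=sp−y≈-0.428829; I≈-16.557712, D=e−e_prev≈2.888816; u=1·(-0.428829)+1/4·(-16.557712)+1·2.888816≈-1.679441; next y=-3/10·(-2.571171)+1/4·(-1.679441)≈0.351491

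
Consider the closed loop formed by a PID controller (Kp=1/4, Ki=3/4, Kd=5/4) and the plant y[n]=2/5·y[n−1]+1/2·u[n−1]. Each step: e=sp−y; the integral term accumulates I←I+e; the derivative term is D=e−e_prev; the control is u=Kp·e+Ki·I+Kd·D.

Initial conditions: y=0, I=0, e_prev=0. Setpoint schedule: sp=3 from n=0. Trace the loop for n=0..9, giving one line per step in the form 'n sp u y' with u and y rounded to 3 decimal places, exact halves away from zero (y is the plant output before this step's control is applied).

0 3 6.750 0.000
1 3 -2.344 3.375
2 3 8.787 0.178
3 3 -2.738 4.465
4 3 10.629 0.417
5 3 -3.888 5.481
6 3 12.355 0.249
7 3 -5.686 6.277
8 3 14.262 -0.332
9 3 -7.994 6.998

(exact arithmetic carried between steps; '≈' marks a value shown rounded to 6 d.p. or computed from one; I and e_prev carry over from the previous line; the table rounds u and y to 3 d.p., halves away from zero)
n=0: y=0, sp=3, e=sp−y=3; I=3, D=e−e_prev=3; u=1/4·3+3/4·3+5/4·3=6.75; next y=2/5·0+1/2·6.75=3.375
n=1: y=3.375, sp=3, e=sp−y=-0.375; I=2.625, D=e−e_prev=-3.375; u=1/4·(-0.375)+3/4·2.625+5/4·(-3.375)=-2.34375; next y=2/5·3.375+1/2·(-2.34375)=0.178125
n=2: y=0.178125, sp=3, e=sp−y=2.821875; I=5.446875, D=e−e_prev=3.196875; u=1/4·2.821875+3/4·5.446875+5/4·3.196875≈8.786719; next y=2/5·0.178125+1/2·8.786719≈4.464609
n=3: y≈4.464609, sp=3, e=sp−y≈-1.464609; I≈3.982266, D=e−e_prev≈-4.286484; u=1/4·(-1.464609)+3/4·3.982266+5/4·(-4.286484)≈-2.737559; next y=2/5·4.464609+1/2·(-2.737559)≈0.417064
n=4: y≈0.417064, sp=3, e=sp−y≈2.582936; I≈6.565201, D=e−e_prev≈4.047545; u=1/4·2.582936+3/4·6.565201+5/4·4.047545≈10.629066; next y=2/5·0.417064+1/2·10.629066≈5.481359
n=5: y≈5.481359, sp=3, e=sp−y≈-2.481359; I≈4.083842, D=e−e_prev≈-5.064294; u=1/4·(-2.481359)+3/4·4.083842+5/4·(-5.064294)≈-3.887826; next y=2/5·5.481359+1/2·(-3.887826)≈0.248631
n=6: y≈0.248631, sp=3, e=sp−y≈2.751369; I≈6.835212, D=e−e_prev≈5.232728; u=1/4·2.751369+3/4·6.835212+5/4·5.232728≈12.355161; next y=2/5·0.248631+1/2·12.355161≈6.277033
n=7: y≈6.277033, sp=3, e=sp−y≈-3.277033; I≈3.558179, D=e−e_prev≈-6.028402; u=1/4·(-3.277033)+3/4·3.558179+5/4·(-6.028402)≈-5.686127; next y=2/5·6.277033+1/2·(-5.686127)≈-0.332250
n=8: y≈-0.332250, sp=3, e=sp−y≈3.332250; I≈6.890429, D=e−e_prev≈6.609283; u=1/4·3.332250+3/4·6.890429+5/4·6.609283≈14.262488; next y=2/5·(-0.332250)+1/2·14.262488≈6.998344
n=9: y≈6.998344, sp=3, e=sp−y≈-3.998344; I≈2.892085, D=e−e_prev≈-7.330594; u=1/4·(-3.998344)+3/4·2.892085+5/4·(-7.330594)≈-7.993765; next y=2/5·6.998344+1/2·(-7.993765)≈-1.197545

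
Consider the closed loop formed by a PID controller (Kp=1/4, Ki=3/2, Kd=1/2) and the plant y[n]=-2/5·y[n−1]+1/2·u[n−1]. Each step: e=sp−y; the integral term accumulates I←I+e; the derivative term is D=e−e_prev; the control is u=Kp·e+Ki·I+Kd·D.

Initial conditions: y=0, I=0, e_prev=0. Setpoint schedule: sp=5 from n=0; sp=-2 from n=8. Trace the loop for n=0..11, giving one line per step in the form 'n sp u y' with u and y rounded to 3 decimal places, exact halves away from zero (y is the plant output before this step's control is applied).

(exact arithmetic carried between steps; '≈' marks a value shown rounded to 6 d.p. or computed from one; I and e_prev carry over from the previous line; the table rounds u and y to 3 d.p., halves away from zero)
n=0: y=0, sp=5, e=sp−y=5; I=5, D=e−e_prev=5; u=1/4·5+3/2·5+1/2·5=11.25; next y=-2/5·0+1/2·11.25=5.625
n=1: y=5.625, sp=5, e=sp−y=-0.625; I=4.375, D=e−e_prev=-5.625; u=1/4·(-0.625)+3/2·4.375+1/2·(-5.625)=3.59375; next y=-2/5·5.625+1/2·3.59375=-0.453125
n=2: y=-0.453125, sp=5, e=sp−y=5.453125; I=9.828125, D=e−e_prev=6.078125; u=1/4·5.453125+3/2·9.828125+1/2·6.078125≈19.144531; next y=-2/5·(-0.453125)+1/2·19.144531≈9.753516
n=3: y≈9.753516, sp=5, e=sp−y≈-4.753516; I≈5.074609, D=e−e_prev≈-10.206641; u=1/4·(-4.753516)+3/2·5.074609+1/2·(-10.206641)≈1.320215; next y=-2/5·9.753516+1/2·1.320215≈-3.241299
n=4: y≈-3.241299, sp=5, e=sp−y≈8.241299; I≈13.315908, D=e−e_prev≈12.994814; u=1/4·8.241299+3/2·13.315908+1/2·12.994814≈28.531594; next y=-2/5·(-3.241299)+1/2·28.531594≈15.562317
n=5: y≈15.562317, sp=5, e=sp−y≈-10.562317; I≈2.753592, D=e−e_prev≈-18.803615; u=1/4·(-10.562317)+3/2·2.753592+1/2·(-18.803615)≈-7.912000; next y=-2/5·15.562317+1/2·(-7.912000)≈-10.180926
n=6: y≈-10.180926, sp=5, e=sp−y≈15.180926; I≈17.934518, D=e−e_prev≈25.743243; u=1/4·15.180926+3/2·17.934518+1/2·25.743243≈43.568630; next y=-2/5·(-10.180926)+1/2·43.568630≈25.856686
n=7: y≈25.856686, sp=5, e=sp−y≈-20.856686; I≈-2.922168, D=e−e_prev≈-36.037612; u=1/4·(-20.856686)+3/2·(-2.922168)+1/2·(-36.037612)≈-27.616229; next y=-2/5·25.856686+1/2·(-27.616229)≈-24.150789
n=8: y≈-24.150789, sp=-2, e=sp−y≈22.150789; I≈19.228621, D=e−e_prev≈43.007474; u=1/4·22.150789+3/2·19.228621+1/2·43.007474≈55.884366; next y=-2/5·(-24.150789)+1/2·55.884366≈37.602499
n=9: y≈37.602499, sp=-2, e=sp−y≈-39.602499; I≈-20.373877, D=e−e_prev≈-61.753287; u=1/4·(-39.602499)+3/2·(-20.373877)+1/2·(-61.753287)≈-71.338084; next y=-2/5·37.602499+1/2·(-71.338084)≈-50.710042
n=10: y≈-50.710042, sp=-2, e=sp−y≈48.710042; I≈28.336164, D=e−e_prev≈88.312540; u=1/4·48.710042+3/2·28.336164+1/2·88.312540≈98.838027; next y=-2/5·(-50.710042)+1/2·98.838027≈69.703030
n=11: y≈69.703030, sp=-2, e=sp−y≈-71.703030; I≈-43.366866, D=e−e_prev≈-120.413072; u=1/4·(-71.703030)+3/2·(-43.366866)+1/2·(-120.413072)≈-143.182592; next y=-2/5·69.703030+1/2·(-143.182592)≈-99.472508

0 5 11.250 0.000
1 5 3.594 5.625
2 5 19.145 -0.453
3 5 1.320 9.754
4 5 28.532 -3.241
5 5 -7.912 15.562
6 5 43.569 -10.181
7 5 -27.616 25.857
8 -2 55.884 -24.151
9 -2 -71.338 37.602
10 -2 98.838 -50.710
11 -2 -143.183 69.703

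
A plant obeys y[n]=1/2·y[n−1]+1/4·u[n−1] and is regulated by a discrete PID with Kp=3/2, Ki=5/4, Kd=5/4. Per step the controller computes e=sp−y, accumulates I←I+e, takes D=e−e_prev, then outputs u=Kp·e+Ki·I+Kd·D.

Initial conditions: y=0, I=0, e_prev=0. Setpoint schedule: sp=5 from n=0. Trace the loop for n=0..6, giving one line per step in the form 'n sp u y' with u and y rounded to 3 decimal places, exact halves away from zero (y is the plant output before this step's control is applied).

(exact arithmetic carried between steps; '≈' marks a value shown rounded to 6 d.p. or computed from one; I and e_prev carry over from the previous line; the table rounds u and y to 3 d.p., halves away from zero)
n=0: y=0, sp=5, e=sp−y=5; I=5, D=e−e_prev=5; u=3/2·5+5/4·5+5/4·5=20; next y=1/2·0+1/4·20=5
n=1: y=5, sp=5, e=sp−y=0; I=5, D=e−e_prev=-5; u=3/2·0+5/4·5+5/4·(-5)=0; next y=1/2·5+1/4·0=2.5
n=2: y=2.5, sp=5, e=sp−y=2.5; I=7.5, D=e−e_prev=2.5; u=3/2·2.5+5/4·7.5+5/4·2.5=16.25; next y=1/2·2.5+1/4·16.25=5.3125
n=3: y=5.3125, sp=5, e=sp−y=-0.3125; I=7.1875, D=e−e_prev=-2.8125; u=3/2·(-0.3125)+5/4·7.1875+5/4·(-2.8125)=5; next y=1/2·5.3125+1/4·5=3.90625
n=4: y=3.90625, sp=5, e=sp−y=1.09375; I=8.28125, D=e−e_prev=1.40625; u=3/2·1.09375+5/4·8.28125+5/4·1.40625=13.75; next y=1/2·3.90625+1/4·13.75=5.390625
n=5: y=5.390625, sp=5, e=sp−y=-0.390625; I=7.890625, D=e−e_prev=-1.484375; u=3/2·(-0.390625)+5/4·7.890625+5/4·(-1.484375)=7.421875; next y=1/2·5.390625+1/4·7.421875≈4.550781
n=6: y≈4.550781, sp=5, e=sp−y≈0.449219; I≈8.339844, D=e−e_prev≈0.839844; u=3/2·0.449219+5/4·8.339844+5/4·0.839844≈12.148438; next y=1/2·4.550781+1/4·12.148438≈5.3125

0 5 20.000 0.000
1 5 0.000 5.000
2 5 16.250 2.500
3 5 5.000 5.313
4 5 13.750 3.906
5 5 7.422 5.391
6 5 12.148 4.551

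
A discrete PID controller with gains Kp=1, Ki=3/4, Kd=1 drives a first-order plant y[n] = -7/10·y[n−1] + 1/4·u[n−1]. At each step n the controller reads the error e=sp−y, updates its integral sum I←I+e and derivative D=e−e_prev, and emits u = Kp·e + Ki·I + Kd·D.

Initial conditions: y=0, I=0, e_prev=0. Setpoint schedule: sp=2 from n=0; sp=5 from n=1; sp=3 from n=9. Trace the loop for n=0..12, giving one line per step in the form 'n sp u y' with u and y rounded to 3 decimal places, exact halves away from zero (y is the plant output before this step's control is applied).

(exact arithmetic carried between steps; '≈' marks a value shown rounded to 6 d.p. or computed from one; I and e_prev carry over from the previous line; the table rounds u and y to 3 d.p., halves away from zero)
n=0: y=0, sp=2, e=sp−y=2; I=2, D=e−e_prev=2; u=1·2+3/4·2+1·2=5.5; next y=-7/10·0+1/4·5.5=1.375
n=1: y=1.375, sp=5, e=sp−y=3.625; I=5.625, D=e−e_prev=1.625; u=1·3.625+3/4·5.625+1·1.625=9.46875; next y=-7/10·1.375+1/4·9.46875≈1.404688
n=2: y≈1.404688, sp=5, e=sp−y≈3.595313; I≈9.220313, D=e−e_prev≈-0.029688; u=1·3.595313+3/4·9.220313+1·(-0.029688)≈10.480859; next y=-7/10·1.404688+1/4·10.480859≈1.636934
n=3: y≈1.636934, sp=5, e=sp−y≈3.363066; I≈12.583379, D=e−e_prev≈-0.232246; u=1·3.363066+3/4·12.583379+1·(-0.232246)≈12.568354; next y=-7/10·1.636934+1/4·12.568354≈1.996235
n=4: y≈1.996235, sp=5, e=sp−y≈3.003765; I≈15.587144, D=e−e_prev≈-0.359302; u=1·3.003765+3/4·15.587144+1·(-0.359302)≈14.334821; next y=-7/10·1.996235+1/4·14.334821≈2.186341
n=5: y≈2.186341, sp=5, e=sp−y≈2.813659; I≈18.400803, D=e−e_prev≈-0.190106; u=1·2.813659+3/4·18.400803+1·(-0.190106)≈16.424156; next y=-7/10·2.186341+1/4·16.424156≈2.575600
n=6: y≈2.575600, sp=5, e=sp−y≈2.424400; I≈20.825203, D=e−e_prev≈-0.389260; u=1·2.424400+3/4·20.825203+1·(-0.389260)≈17.654042; next y=-7/10·2.575600+1/4·17.654042≈2.610590
n=7: y≈2.610590, sp=5, e=sp−y≈2.389410; I≈23.214612, D=e−e_prev≈-0.034990; u=1·2.389410+3/4·23.214612+1·(-0.034990)≈19.765380; next y=-7/10·2.610590+1/4·19.765380≈3.113932
n=8: y≈3.113932, sp=5, e=sp−y≈1.886068; I≈25.100681, D=e−e_prev≈-0.503342; u=1·1.886068+3/4·25.100681+1·(-0.503342)≈20.208237; next y=-7/10·3.113932+1/4·20.208237≈2.872307
n=9: y≈2.872307, sp=3, e=sp−y≈0.127693; I≈25.228374, D=e−e_prev≈-1.758375; u=1·0.127693+3/4·25.228374+1·(-1.758375)≈17.290598; next y=-7/10·2.872307+1/4·17.290598≈2.312035
n=10: y≈2.312035, sp=3, e=sp−y≈0.687965; I≈25.916339, D=e−e_prev≈0.560272; u=1·0.687965+3/4·25.916339+1·0.560272≈20.685492; next y=-7/10·2.312035+1/4·20.685492≈3.552949
n=11: y≈3.552949, sp=3, e=sp−y≈-0.552949; I≈25.363390, D=e−e_prev≈-1.240914; u=1·(-0.552949)+3/4·25.363390+1·(-1.240914)≈17.228680; next y=-7/10·3.552949+1/4·17.228680≈1.820106
n=12: y≈1.820106, sp=3, e=sp−y≈1.179894; I≈26.543284, D=e−e_prev≈1.732843; u=1·1.179894+3/4·26.543284+1·1.732843≈22.820200; next y=-7/10·1.820106+1/4·22.820200≈4.430976

0 2 5.500 0.000
1 5 9.469 1.375
2 5 10.481 1.405
3 5 12.568 1.637
4 5 14.335 1.996
5 5 16.424 2.186
6 5 17.654 2.576
7 5 19.765 2.611
8 5 20.208 3.114
9 3 17.291 2.872
10 3 20.685 2.312
11 3 17.229 3.553
12 3 22.820 1.820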